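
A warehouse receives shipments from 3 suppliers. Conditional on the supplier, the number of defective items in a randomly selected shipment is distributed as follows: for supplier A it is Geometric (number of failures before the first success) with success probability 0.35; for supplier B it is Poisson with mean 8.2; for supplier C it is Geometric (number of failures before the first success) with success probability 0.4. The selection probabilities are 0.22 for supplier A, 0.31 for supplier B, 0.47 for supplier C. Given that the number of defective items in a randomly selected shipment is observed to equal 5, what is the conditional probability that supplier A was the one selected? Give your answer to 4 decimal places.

Likelihoods P(X=5 | ·): A: 0.0406102; B: 0.0848542; C: 0.031104.
Posterior ∝ prior × likelihood. Numerator for A: 0.22·0.0406102 = 0.00893424.
Normalizing constant: 0.22·0.0406102 + 0.31·0.0848542 + 0.47·0.031104 = 0.0498579.
P(A | observation) = 0.00893424 / 0.0498579 = 0.179194.

0.1792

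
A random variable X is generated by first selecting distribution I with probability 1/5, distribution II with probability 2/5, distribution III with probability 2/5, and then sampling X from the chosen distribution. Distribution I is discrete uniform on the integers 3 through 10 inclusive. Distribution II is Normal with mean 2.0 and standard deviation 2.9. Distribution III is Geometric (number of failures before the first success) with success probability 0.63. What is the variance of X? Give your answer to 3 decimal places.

Per component, I: μ=6.5, E[X²]=47.5; II: μ=2, E[X²]=12.41; III: μ=0.587302, E[X²]=1.27715.
E[X] = 0.2·6.5 + 0.4·2 + 0.4·0.587302 = 2.33492.
E[X²] = 0.2·47.5 + 0.4·12.41 + 0.4·1.27715 = 14.9749.
Var(X) = E[X²] − (E[X])² = 14.9749 − 5.45185 = 9.523.

9.523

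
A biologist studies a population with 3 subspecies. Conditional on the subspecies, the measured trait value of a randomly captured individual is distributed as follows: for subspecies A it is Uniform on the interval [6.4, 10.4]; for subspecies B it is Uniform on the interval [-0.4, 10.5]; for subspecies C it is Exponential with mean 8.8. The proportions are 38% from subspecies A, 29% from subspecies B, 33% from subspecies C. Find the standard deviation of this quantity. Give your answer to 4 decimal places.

5.6157

Per component, A: μ=8.4, E[X²]=71.8933; B: μ=5.05, E[X²]=35.4033; C: μ=8.8, E[X²]=154.88.
E[X] = 0.38·8.4 + 0.29·5.05 + 0.33·8.8 = 7.5605.
E[X²] = 0.38·71.8933 + 0.29·35.4033 + 0.33·154.88 = 88.6968.
Var(X) = E[X²] − (E[X])² = 88.6968 − 57.1612 = 31.5357.
SD(X) = √31.5357 = 5.61566.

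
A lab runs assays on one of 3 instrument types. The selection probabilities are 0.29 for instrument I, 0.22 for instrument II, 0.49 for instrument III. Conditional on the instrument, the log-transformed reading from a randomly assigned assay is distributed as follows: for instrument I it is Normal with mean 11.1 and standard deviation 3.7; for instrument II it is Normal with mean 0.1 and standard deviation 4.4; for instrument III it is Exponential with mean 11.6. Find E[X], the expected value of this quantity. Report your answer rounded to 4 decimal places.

Component means — I: 11.1; II: 0.1; III: 11.6.
E[X] = 0.29·11.1 + 0.22·0.1 + 0.49·11.6 = 8.925.

8.9250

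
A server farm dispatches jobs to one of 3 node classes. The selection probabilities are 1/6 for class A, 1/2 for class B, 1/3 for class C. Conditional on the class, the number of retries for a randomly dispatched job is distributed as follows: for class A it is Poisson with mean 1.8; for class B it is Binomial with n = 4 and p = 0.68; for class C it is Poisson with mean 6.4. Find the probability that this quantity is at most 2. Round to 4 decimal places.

Conditional on each class, P(X ≤ 2): A: 0.730621; B: 0.383713; C: 0.0463242.
By total probability, P(X ≤ 2) = 0.166667·0.730621 + 0.5·0.383713 + 0.333333·0.0463242 = 0.329068.

0.3291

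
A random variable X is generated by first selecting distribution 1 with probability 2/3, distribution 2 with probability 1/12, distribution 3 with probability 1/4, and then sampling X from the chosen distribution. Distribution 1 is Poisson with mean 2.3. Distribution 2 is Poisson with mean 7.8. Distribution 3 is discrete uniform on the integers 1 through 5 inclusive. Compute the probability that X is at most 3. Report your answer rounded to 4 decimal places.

0.6869

Conditional on each component, P(X ≤ 3): 1: 0.799347; 2: 0.0484766; 3: 0.6.
By total probability, P(X ≤ 3) = 0.666667·0.799347 + 0.0833333·0.0484766 + 0.25·0.6 = 0.686938.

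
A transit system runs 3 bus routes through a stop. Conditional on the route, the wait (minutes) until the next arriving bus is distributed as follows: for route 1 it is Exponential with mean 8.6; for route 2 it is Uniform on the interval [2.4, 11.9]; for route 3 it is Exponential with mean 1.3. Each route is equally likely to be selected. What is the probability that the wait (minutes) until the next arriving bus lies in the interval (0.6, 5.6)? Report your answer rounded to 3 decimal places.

0.455

Conditional on each route, P(0.6 < X < 5.6): 1: 0.411172; 2: 0.336842; 3: 0.616849.
By total probability, P(0.6 < X < 5.6) = 0.333333·0.411172 + 0.333333·0.336842 + 0.333333·0.616849 = 0.454954.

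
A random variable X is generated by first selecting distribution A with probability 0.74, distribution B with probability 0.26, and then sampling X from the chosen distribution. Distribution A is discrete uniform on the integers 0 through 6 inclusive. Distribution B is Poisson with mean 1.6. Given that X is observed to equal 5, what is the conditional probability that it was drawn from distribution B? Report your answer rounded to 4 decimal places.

Likelihoods P(X=5 | ·): A: 0.142857; B: 0.017642.
Posterior ∝ prior × likelihood. Numerator for B: 0.26·0.017642 = 0.00458692.
Normalizing constant: 0.74·0.142857 + 0.26·0.017642 = 0.110301.
P(B | observation) = 0.00458692 / 0.110301 = 0.0415854.

0.0416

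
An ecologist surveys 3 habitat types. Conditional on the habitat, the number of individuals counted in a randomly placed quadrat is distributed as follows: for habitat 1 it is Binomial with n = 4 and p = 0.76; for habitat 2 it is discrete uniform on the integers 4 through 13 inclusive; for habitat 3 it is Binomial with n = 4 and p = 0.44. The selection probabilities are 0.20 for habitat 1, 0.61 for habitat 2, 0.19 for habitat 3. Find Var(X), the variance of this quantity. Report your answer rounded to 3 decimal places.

14.330

Per component, 1: μ=3.04, E[X²]=9.9712; 2: μ=8.5, E[X²]=80.5; 3: μ=1.76, E[X²]=4.0832.
E[X] = 0.2·3.04 + 0.61·8.5 + 0.19·1.76 = 6.1274.
E[X²] = 0.2·9.9712 + 0.61·80.5 + 0.19·4.0832 = 51.875.
Var(X) = E[X²] − (E[X])² = 51.875 − 37.545 = 14.33.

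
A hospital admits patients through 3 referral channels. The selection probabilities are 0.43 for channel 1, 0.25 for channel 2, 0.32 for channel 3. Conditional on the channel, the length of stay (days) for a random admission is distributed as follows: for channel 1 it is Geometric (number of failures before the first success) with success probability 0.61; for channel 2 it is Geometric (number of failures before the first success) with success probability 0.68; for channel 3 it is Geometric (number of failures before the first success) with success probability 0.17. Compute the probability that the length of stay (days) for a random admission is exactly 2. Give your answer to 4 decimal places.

Conditional on each channel, P(X = 2): 1: 0.092781; 2: 0.069632; 3: 0.117113.
By total probability, P(X = 2) = 0.43·0.092781 + 0.25·0.069632 + 0.32·0.117113 = 0.09478.

0.0948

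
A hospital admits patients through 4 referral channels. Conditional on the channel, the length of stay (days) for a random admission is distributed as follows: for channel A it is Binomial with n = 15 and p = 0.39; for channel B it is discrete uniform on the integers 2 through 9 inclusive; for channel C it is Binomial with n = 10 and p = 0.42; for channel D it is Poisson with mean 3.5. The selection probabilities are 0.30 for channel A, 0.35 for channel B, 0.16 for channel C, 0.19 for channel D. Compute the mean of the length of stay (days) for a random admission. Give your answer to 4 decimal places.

5.0170

Component means — A: 5.85; B: 5.5; C: 4.2; D: 3.5.
E[X] = 0.3·5.85 + 0.35·5.5 + 0.16·4.2 + 0.19·3.5 = 5.017.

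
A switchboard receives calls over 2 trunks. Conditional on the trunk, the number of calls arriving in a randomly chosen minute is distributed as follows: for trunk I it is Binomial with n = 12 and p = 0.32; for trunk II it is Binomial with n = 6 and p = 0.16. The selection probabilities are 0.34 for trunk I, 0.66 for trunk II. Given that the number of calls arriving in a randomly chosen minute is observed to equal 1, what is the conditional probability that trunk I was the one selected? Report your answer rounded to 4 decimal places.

Likelihoods P(X=1 | ·): I: 0.0551988; II: 0.401483.
Posterior ∝ prior × likelihood. Numerator for I: 0.34·0.0551988 = 0.0187676.
Normalizing constant: 0.34·0.0551988 + 0.66·0.401483 = 0.283747.
P(I | observation) = 0.0187676 / 0.283747 = 0.066142.

0.0661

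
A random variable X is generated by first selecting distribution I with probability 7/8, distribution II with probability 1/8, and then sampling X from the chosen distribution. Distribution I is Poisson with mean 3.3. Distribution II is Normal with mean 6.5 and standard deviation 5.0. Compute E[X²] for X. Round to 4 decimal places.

For each component E[X²] = Var + (mean)², giving I: 14.19; II: 67.25.
Overall E[X²] = 0.875·14.19 + 0.125·67.25 = 20.8225.

20.8225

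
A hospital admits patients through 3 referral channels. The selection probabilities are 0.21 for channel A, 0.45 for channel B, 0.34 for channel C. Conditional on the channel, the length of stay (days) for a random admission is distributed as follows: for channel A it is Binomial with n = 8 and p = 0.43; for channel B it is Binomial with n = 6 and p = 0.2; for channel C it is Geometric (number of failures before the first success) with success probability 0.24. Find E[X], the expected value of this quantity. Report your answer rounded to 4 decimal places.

Component means — A: 3.44; B: 1.2; C: 3.16667.
E[X] = 0.21·3.44 + 0.45·1.2 + 0.34·3.16667 = 2.33907.

2.3391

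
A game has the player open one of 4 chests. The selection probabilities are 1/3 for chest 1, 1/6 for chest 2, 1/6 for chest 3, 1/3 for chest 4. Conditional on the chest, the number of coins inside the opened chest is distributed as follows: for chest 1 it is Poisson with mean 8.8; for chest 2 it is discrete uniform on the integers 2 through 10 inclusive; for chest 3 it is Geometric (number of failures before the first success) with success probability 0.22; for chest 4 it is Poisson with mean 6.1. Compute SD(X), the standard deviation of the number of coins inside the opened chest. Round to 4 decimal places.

Per component, 1: μ=8.8, E[X²]=86.24; 2: μ=6, E[X²]=42.6667; 3: μ=3.54545, E[X²]=28.686; 4: μ=6.1, E[X²]=43.31.
E[X] = 0.333333·8.8 + 0.166667·6 + 0.166667·3.54545 + 0.333333·6.1 = 6.55758.
E[X²] = 0.333333·86.24 + 0.166667·42.6667 + 0.166667·28.686 + 0.333333·43.31 = 55.0754.
Var(X) = E[X²] − (E[X])² = 55.0754 − 43.0018 = 12.0736.
SD(X) = √12.0736 = 3.47471.

3.4747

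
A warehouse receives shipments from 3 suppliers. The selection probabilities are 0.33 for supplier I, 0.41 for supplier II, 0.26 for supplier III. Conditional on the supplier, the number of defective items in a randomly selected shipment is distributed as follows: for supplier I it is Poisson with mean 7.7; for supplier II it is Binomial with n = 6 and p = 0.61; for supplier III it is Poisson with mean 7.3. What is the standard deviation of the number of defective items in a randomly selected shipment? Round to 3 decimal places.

2.943

Per component, I: μ=7.7, E[X²]=66.99; II: μ=3.66, E[X²]=14.823; III: μ=7.3, E[X²]=60.59.
E[X] = 0.33·7.7 + 0.41·3.66 + 0.26·7.3 = 5.9396.
E[X²] = 0.33·66.99 + 0.41·14.823 + 0.26·60.59 = 43.9375.
Var(X) = E[X²] − (E[X])² = 43.9375 − 35.2788 = 8.65868.
SD(X) = √8.65868 = 2.94256.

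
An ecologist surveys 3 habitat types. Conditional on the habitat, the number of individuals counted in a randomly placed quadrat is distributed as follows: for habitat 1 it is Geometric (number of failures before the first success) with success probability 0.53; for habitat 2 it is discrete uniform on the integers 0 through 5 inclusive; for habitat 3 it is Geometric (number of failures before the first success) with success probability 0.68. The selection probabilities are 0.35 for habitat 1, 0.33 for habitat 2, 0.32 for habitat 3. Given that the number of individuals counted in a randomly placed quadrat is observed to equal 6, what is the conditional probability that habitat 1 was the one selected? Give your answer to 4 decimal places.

Likelihoods P(X=6 | ·): 1: 0.00571298; 2: 0; 3: 0.000730144.
Posterior ∝ prior × likelihood. Numerator for 1: 0.35·0.00571298 = 0.00199954.
Normalizing constant: 0.35·0.00571298 + 0.33·0 + 0.32·0.000730144 = 0.00223319.
P(1 | observation) = 0.00199954 / 0.00223319 = 0.895376.

0.8954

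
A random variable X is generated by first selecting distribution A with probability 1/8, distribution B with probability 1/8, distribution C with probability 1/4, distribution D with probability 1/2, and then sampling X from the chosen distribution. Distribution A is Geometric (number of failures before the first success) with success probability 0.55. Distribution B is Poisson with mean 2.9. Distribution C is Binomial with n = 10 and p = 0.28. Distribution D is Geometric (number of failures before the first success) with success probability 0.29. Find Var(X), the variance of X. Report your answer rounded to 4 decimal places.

Per component, A: μ=0.818182, E[X²]=2.15702; B: μ=2.9, E[X²]=11.31; C: μ=2.8, E[X²]=9.856; D: μ=2.44828, E[X²]=14.4364.
E[X] = 0.125·0.818182 + 0.125·2.9 + 0.25·2.8 + 0.5·2.44828 = 2.38891.
E[X²] = 0.125·2.15702 + 0.125·11.31 + 0.25·9.856 + 0.5·14.4364 = 11.3656.
Var(X) = E[X²] − (E[X])² = 11.3656 − 5.70689 = 5.65868.

5.6587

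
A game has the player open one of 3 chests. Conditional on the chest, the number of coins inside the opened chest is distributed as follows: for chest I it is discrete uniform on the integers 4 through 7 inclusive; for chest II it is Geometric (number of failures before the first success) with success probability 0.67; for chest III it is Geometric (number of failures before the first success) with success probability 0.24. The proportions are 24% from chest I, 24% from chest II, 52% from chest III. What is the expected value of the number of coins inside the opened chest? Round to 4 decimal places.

3.0849

Component means — I: 5.5; II: 0.492537; III: 3.16667.
E[X] = 0.24·5.5 + 0.24·0.492537 + 0.52·3.16667 = 3.08488.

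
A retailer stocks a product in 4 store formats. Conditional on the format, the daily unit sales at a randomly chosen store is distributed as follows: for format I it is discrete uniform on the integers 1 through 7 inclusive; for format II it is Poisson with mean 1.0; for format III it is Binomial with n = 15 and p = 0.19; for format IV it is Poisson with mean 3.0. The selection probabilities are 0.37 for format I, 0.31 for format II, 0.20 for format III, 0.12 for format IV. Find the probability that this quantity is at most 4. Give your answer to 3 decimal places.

Conditional on each format, P(X ≤ 4): I: 0.571429; II: 0.99634; III: 0.86057; IV: 0.815263.
By total probability, P(X ≤ 4) = 0.37·0.571429 + 0.31·0.99634 + 0.2·0.86057 + 0.12·0.815263 = 0.79024.

0.790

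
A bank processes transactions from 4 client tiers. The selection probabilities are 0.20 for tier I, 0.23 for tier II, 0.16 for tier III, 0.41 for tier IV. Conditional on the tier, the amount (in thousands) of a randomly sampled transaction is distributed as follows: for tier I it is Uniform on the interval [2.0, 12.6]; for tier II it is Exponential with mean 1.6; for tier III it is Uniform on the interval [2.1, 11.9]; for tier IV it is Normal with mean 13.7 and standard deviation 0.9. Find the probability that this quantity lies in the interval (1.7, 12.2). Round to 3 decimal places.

0.451

Conditional on each tier, P(1.7 < X < 12.2): I: 0.962264; II: 0.345103; III: 1; IV: 0.0477904.
By total probability, P(1.7 < X < 12.2) = 0.2·0.962264 + 0.23·0.345103 + 0.16·1 + 0.41·0.0477904 = 0.45142.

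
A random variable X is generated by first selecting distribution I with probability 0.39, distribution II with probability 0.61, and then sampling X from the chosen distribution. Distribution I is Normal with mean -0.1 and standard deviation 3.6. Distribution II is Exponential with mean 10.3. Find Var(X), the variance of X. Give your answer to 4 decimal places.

Per component, I: μ=-0.1, E[X²]=12.97; II: μ=10.3, E[X²]=212.18.
E[X] = 0.39·-0.1 + 0.61·10.3 = 6.244.
E[X²] = 0.39·12.97 + 0.61·212.18 = 134.488.
Var(X) = E[X²] − (E[X])² = 134.488 − 38.9875 = 95.5006.

95.5006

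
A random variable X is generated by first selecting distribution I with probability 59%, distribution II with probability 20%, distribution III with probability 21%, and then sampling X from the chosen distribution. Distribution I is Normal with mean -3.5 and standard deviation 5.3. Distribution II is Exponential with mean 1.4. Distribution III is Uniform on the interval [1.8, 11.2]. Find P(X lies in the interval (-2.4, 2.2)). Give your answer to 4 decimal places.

Conditional on each component, P(-2.4 < X < 2.2): I: 0.276709; II: 0.792252; III: 0.0425532.
By total probability, P(-2.4 < X < 2.2) = 0.59·0.276709 + 0.2·0.792252 + 0.21·0.0425532 = 0.330645.

0.3306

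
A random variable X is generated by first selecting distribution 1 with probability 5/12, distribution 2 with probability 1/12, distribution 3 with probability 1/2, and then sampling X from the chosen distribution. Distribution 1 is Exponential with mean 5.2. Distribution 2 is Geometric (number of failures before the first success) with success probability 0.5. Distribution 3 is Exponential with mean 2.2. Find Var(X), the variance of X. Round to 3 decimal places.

Per component, 1: μ=5.2, E[X²]=54.08; 2: μ=1, E[X²]=3; 3: μ=2.2, E[X²]=9.68.
E[X] = 0.416667·5.2 + 0.0833333·1 + 0.5·2.2 = 3.35.
E[X²] = 0.416667·54.08 + 0.0833333·3 + 0.5·9.68 = 27.6233.
Var(X) = E[X²] − (E[X])² = 27.6233 − 11.2225 = 16.4008.

16.401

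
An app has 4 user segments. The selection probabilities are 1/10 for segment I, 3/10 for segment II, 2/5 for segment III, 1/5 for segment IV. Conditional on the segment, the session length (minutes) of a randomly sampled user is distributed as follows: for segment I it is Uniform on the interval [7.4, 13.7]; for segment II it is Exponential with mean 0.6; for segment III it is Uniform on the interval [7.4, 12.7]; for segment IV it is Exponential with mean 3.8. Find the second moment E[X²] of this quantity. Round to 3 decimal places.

58.790

For each component E[X²] = Var + (mean)², giving I: 114.61; II: 0.72; III: 103.343; IV: 28.88.
Overall E[X²] = 0.1·114.61 + 0.3·0.72 + 0.4·103.343 + 0.2·28.88 = 58.7903.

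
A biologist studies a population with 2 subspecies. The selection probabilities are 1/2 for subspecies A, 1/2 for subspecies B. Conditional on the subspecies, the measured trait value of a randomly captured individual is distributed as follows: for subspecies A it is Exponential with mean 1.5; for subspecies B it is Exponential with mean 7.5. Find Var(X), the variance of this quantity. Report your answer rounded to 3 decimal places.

38.250

Per component, A: μ=1.5, E[X²]=4.5; B: μ=7.5, E[X²]=112.5.
E[X] = 0.5·1.5 + 0.5·7.5 = 4.5.
E[X²] = 0.5·4.5 + 0.5·112.5 = 58.5.
Var(X) = E[X²] − (E[X])² = 58.5 − 20.25 = 38.25.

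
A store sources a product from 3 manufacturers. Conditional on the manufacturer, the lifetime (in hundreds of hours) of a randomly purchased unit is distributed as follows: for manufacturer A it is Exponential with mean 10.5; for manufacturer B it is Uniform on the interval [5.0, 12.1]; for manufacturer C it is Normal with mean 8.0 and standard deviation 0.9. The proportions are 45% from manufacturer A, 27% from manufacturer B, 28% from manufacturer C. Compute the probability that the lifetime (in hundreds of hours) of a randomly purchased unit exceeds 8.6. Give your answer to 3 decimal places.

Conditional on each manufacturer, P(X > 8.6): A: 0.440851; B: 0.492958; C: 0.252493.
By total probability, P(X > 8.6) = 0.45·0.440851 + 0.27·0.492958 + 0.28·0.252493 = 0.40218.

0.402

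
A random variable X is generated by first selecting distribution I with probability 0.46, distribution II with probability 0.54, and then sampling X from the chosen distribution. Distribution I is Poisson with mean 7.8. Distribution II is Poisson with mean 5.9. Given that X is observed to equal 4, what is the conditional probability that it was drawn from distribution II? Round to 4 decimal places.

Likelihoods P(X=4 | ·): I: 0.0631932; II: 0.138312.
Posterior ∝ prior × likelihood. Numerator for II: 0.54·0.138312 = 0.0746884.
Normalizing constant: 0.46·0.0631932 + 0.54·0.138312 = 0.103757.
P(II | observation) = 0.0746884 / 0.103757 = 0.719838.

0.7198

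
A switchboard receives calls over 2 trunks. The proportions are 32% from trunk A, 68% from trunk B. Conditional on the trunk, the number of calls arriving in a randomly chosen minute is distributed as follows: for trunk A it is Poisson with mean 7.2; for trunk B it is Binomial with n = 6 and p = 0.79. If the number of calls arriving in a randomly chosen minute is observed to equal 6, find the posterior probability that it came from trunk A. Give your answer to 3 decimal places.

Likelihoods P(X=6 | ·): A: 0.144458; B: 0.243087.
Posterior ∝ prior × likelihood. Numerator for A: 0.32·0.144458 = 0.0462266.
Normalizing constant: 0.32·0.144458 + 0.68·0.243087 = 0.211526.
P(A | observation) = 0.0462266 / 0.211526 = 0.218539.

0.219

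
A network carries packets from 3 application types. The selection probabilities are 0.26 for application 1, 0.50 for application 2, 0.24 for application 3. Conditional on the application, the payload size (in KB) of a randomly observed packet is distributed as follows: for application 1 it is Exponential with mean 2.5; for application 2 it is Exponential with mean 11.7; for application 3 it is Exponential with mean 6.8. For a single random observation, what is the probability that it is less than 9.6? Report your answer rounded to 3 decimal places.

Conditional on each application, P(X < 9.6): 1: 0.978506; 2: 0.559794; 3: 0.756287.
By total probability, P(X < 9.6) = 0.26·0.978506 + 0.5·0.559794 + 0.24·0.756287 = 0.715818.

0.716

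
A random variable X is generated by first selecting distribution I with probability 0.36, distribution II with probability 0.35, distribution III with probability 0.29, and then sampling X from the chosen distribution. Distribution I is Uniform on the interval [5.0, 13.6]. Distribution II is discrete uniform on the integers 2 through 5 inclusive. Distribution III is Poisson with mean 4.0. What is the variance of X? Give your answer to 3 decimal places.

11.013

Per component, I: μ=9.3, E[X²]=92.6533; II: μ=3.5, E[X²]=13.5; III: μ=4, E[X²]=20.
E[X] = 0.36·9.3 + 0.35·3.5 + 0.29·4 = 5.733.
E[X²] = 0.36·92.6533 + 0.35·13.5 + 0.29·20 = 43.8802.
Var(X) = E[X²] − (E[X])² = 43.8802 − 32.8673 = 11.0129.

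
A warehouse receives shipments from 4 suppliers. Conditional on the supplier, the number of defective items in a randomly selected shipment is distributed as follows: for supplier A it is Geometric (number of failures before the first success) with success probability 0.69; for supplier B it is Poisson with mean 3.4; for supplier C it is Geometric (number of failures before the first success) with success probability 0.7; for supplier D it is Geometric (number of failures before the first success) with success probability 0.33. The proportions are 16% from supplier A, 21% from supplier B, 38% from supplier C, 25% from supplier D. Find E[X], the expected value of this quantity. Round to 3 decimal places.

1.456

Component means — A: 0.449275; B: 3.4; C: 0.428571; D: 2.0303.
E[X] = 0.16·0.449275 + 0.21·3.4 + 0.38·0.428571 + 0.25·2.0303 = 1.45632.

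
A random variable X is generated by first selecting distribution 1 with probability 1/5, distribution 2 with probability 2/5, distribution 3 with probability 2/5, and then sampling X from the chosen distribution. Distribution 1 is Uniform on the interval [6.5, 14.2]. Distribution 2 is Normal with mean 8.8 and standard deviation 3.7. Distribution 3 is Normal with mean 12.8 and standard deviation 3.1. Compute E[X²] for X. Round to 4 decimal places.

For each component E[X²] = Var + (mean)², giving 1: 112.063; 2: 91.13; 3: 173.45.
Overall E[X²] = 0.2·112.063 + 0.4·91.13 + 0.4·173.45 = 128.245.

128.2447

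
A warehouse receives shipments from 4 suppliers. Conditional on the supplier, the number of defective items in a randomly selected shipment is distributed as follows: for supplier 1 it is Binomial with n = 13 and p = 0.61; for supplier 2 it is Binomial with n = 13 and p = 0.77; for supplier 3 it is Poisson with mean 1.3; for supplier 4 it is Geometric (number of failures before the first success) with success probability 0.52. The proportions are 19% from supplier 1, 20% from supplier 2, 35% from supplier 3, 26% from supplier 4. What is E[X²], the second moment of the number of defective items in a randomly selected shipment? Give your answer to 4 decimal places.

For each component E[X²] = Var + (mean)², giving 1: 65.9776; 2: 102.502; 3: 2.99; 4: 2.62722.
Overall E[X²] = 0.19·65.9776 + 0.2·102.502 + 0.35·2.99 + 0.26·2.62722 = 34.7658.

34.7658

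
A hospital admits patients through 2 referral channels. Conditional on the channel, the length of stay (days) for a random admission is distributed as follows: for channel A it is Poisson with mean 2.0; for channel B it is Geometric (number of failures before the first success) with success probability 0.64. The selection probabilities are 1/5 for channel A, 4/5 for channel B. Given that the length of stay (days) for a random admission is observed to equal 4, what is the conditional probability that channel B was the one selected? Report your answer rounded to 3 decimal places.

0.323

Likelihoods P(X=4 | ·): A: 0.0902235; B: 0.0107495.
Posterior ∝ prior × likelihood. Numerator for B: 0.8·0.0107495 = 0.00859963.
Normalizing constant: 0.2·0.0902235 + 0.8·0.0107495 = 0.0266443.
P(B | observation) = 0.00859963 / 0.0266443 = 0.322757.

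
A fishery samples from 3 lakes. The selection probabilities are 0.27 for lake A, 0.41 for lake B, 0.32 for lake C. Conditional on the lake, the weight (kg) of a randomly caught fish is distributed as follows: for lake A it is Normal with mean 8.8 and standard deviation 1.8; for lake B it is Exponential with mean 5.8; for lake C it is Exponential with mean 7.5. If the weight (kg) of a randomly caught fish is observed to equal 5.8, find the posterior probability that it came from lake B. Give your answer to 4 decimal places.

0.4290

Likelihoods f(5.8 | ·): A: 0.0552651; B: 0.0634275; C: 0.0615296.
Posterior ∝ prior × likelihood. Numerator for B: 0.41·0.0634275 = 0.0260053.
Normalizing constant: 0.27·0.0552651 + 0.41·0.0634275 + 0.32·0.0615296 = 0.0606163.
P(B | observation) = 0.0260053 / 0.0606163 = 0.429014.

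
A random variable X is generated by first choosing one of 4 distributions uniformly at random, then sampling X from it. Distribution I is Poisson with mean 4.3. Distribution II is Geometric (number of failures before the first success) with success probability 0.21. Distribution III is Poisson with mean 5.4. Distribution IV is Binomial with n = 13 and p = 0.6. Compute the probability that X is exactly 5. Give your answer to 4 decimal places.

0.1173

Conditional on each component, P(X = 5): I: 0.166224; II: 0.0646182; III: 0.172821; IV: 0.0655865.
By total probability, P(X = 5) = 0.25·0.166224 + 0.25·0.0646182 + 0.25·0.172821 + 0.25·0.0655865 = 0.117313.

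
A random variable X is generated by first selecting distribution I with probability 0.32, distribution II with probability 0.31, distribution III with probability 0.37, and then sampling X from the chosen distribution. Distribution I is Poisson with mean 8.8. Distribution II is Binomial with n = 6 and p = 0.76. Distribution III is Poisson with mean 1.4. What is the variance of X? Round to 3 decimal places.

Per component, I: μ=8.8, E[X²]=86.24; II: μ=4.56, E[X²]=21.888; III: μ=1.4, E[X²]=3.36.
E[X] = 0.32·8.8 + 0.31·4.56 + 0.37·1.4 = 4.7476.
E[X²] = 0.32·86.24 + 0.31·21.888 + 0.37·3.36 = 35.6253.
Var(X) = E[X²] − (E[X])² = 35.6253 − 22.5397 = 13.0856.

13.086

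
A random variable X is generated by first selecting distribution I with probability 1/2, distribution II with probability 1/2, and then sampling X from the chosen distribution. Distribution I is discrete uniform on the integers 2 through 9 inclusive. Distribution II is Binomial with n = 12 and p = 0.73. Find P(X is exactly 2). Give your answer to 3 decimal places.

Conditional on each component, P(X = 2): I: 0.125; II: 7.24148e-05.
By total probability, P(X = 2) = 0.5·0.125 + 0.5·7.24148e-05 = 0.0625362.

0.063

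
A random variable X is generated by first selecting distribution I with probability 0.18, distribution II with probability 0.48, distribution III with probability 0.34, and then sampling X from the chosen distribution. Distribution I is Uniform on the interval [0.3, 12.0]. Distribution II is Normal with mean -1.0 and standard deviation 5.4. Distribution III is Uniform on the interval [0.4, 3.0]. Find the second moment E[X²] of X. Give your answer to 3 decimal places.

24.512

For each component E[X²] = Var + (mean)², giving I: 49.23; II: 30.16; III: 3.45333.
Overall E[X²] = 0.18·49.23 + 0.48·30.16 + 0.34·3.45333 = 24.5123.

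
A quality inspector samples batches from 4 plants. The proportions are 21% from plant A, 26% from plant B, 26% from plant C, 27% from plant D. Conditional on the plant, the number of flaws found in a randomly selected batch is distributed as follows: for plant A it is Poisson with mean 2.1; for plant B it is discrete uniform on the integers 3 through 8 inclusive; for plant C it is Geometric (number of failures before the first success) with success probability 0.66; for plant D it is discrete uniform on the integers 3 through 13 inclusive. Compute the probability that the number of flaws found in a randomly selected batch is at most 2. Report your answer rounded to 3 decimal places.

Conditional on each plant, P(X ≤ 2): A: 0.649631; B: 0; C: 0.960696; D: 0.
By total probability, P(X ≤ 2) = 0.21·0.649631 + 0.26·0 + 0.26·0.960696 + 0.27·0 = 0.386204.

0.386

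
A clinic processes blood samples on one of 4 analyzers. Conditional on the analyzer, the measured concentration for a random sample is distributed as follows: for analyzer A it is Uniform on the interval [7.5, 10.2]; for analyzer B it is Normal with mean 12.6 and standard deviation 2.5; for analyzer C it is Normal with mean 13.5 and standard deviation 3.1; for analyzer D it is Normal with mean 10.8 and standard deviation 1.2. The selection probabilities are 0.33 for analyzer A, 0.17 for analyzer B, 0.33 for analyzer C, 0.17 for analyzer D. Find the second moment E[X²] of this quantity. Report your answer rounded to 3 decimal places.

For each component E[X²] = Var + (mean)², giving A: 78.93; B: 165.01; C: 191.86; D: 118.08.
Overall E[X²] = 0.33·78.93 + 0.17·165.01 + 0.33·191.86 + 0.17·118.08 = 137.486.

137.486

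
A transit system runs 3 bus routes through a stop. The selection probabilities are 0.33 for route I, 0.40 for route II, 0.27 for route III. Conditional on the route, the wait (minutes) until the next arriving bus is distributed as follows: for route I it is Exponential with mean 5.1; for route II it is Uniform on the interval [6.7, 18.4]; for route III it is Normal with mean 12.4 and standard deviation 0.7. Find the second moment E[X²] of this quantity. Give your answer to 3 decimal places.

For each component E[X²] = Var + (mean)², giving I: 52.02; II: 168.91; III: 154.25.
Overall E[X²] = 0.33·52.02 + 0.4·168.91 + 0.27·154.25 = 126.378.

126.378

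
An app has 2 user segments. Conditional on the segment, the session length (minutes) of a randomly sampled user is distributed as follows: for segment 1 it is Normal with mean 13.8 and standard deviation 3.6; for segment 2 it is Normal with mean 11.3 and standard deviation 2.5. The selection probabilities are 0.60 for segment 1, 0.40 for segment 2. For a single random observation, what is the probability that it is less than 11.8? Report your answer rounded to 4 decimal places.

Conditional on each segment, P(X < 11.8): 1: 0.289257; 2: 0.57926.
By total probability, P(X < 11.8) = 0.6·0.289257 + 0.4·0.57926 = 0.405258.

0.4053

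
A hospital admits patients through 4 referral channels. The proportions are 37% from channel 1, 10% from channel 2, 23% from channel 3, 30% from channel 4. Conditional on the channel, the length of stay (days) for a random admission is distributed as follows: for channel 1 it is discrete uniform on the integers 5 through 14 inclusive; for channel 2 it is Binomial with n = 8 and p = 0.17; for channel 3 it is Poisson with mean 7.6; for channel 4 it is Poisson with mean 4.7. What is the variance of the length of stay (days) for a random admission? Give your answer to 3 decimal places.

13.450

Per component, 1: μ=9.5, E[X²]=98.5; 2: μ=1.36, E[X²]=2.9784; 3: μ=7.6, E[X²]=65.36; 4: μ=4.7, E[X²]=26.79.
E[X] = 0.37·9.5 + 0.1·1.36 + 0.23·7.6 + 0.3·4.7 = 6.809.
E[X²] = 0.37·98.5 + 0.1·2.9784 + 0.23·65.36 + 0.3·26.79 = 59.8126.
Var(X) = E[X²] − (E[X])² = 59.8126 − 46.3625 = 13.4502.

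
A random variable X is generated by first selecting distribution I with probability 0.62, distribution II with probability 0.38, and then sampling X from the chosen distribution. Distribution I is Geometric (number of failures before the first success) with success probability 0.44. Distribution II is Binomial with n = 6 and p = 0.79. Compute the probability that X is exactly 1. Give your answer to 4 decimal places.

0.1535

Conditional on each component, P(X = 1): I: 0.2464; II: 0.00193586.
By total probability, P(X = 1) = 0.62·0.2464 + 0.38·0.00193586 = 0.153504.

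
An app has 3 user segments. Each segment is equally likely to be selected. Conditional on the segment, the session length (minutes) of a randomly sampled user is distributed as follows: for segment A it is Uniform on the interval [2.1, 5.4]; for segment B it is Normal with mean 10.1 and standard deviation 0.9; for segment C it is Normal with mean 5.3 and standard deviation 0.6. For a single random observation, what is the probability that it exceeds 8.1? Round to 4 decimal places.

Conditional on each segment, P(X > 8.1): A: 0; B: 0.986866; C: 1.53063e-06.
By total probability, P(X > 8.1) = 0.333333·0 + 0.333333·0.986866 + 0.333333·1.53063e-06 = 0.328956.

0.3290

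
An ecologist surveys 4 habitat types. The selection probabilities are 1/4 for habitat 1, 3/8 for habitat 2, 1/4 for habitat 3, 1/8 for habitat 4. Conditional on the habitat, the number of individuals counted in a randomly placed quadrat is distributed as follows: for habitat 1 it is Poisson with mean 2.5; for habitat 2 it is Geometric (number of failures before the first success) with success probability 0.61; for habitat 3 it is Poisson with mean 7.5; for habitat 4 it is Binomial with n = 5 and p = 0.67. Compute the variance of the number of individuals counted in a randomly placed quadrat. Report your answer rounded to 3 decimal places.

Per component, 1: μ=2.5, E[X²]=8.75; 2: μ=0.639344, E[X²]=1.45687; 3: μ=7.5, E[X²]=63.75; 4: μ=3.35, E[X²]=12.328.
E[X] = 0.25·2.5 + 0.375·0.639344 + 0.25·7.5 + 0.125·3.35 = 3.1585.
E[X²] = 0.25·8.75 + 0.375·1.45687 + 0.25·63.75 + 0.125·12.328 = 20.2123.
Var(X) = E[X²] − (E[X])² = 20.2123 − 9.97615 = 10.2362.

10.236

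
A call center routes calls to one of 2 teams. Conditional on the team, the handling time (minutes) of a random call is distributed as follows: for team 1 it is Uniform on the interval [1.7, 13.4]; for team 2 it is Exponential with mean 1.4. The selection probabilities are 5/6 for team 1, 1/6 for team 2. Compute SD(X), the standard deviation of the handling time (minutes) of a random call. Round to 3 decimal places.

3.884

Per component, 1: μ=7.55, E[X²]=68.41; 2: μ=1.4, E[X²]=3.92.
E[X] = 0.833333·7.55 + 0.166667·1.4 = 6.525.
E[X²] = 0.833333·68.41 + 0.166667·3.92 = 57.6617.
Var(X) = E[X²] − (E[X])² = 57.6617 − 42.5756 = 15.086.
SD(X) = √15.086 = 3.88408.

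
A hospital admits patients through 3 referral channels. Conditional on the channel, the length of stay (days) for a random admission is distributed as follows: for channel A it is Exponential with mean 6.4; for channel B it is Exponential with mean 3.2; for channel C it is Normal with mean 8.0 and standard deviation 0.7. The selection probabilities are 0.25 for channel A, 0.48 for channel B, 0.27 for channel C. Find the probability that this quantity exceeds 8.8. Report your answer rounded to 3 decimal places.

0.128

Conditional on each channel, P(X > 8.8): A: 0.25284; B: 0.0639279; C: 0.126549.
By total probability, P(X > 8.8) = 0.25·0.25284 + 0.48·0.0639279 + 0.27·0.126549 = 0.128063.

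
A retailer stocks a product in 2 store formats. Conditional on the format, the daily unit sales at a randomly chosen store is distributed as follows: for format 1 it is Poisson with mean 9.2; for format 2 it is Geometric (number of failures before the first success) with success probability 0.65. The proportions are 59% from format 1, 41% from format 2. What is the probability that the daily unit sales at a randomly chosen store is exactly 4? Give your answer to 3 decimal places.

0.022

Conditional on each format, P(X = 4): 1: 0.03016; 2: 0.00975406.
By total probability, P(X = 4) = 0.59·0.03016 + 0.41·0.00975406 = 0.0217935.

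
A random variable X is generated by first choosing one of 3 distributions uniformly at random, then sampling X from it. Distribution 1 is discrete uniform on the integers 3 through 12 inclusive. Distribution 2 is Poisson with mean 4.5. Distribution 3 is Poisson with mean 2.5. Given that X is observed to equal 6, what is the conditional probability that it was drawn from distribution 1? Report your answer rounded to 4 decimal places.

0.3907

Likelihoods P(X=6 | ·): 1: 0.1; 2: 0.12812; 3: 0.0278337.
Posterior ∝ prior × likelihood. Numerator for 1: 0.333333·0.1 = 0.0333333.
Normalizing constant: 0.333333·0.1 + 0.333333·0.12812 + 0.333333·0.0278337 = 0.085318.
P(1 | observation) = 0.0333333 / 0.085318 = 0.390695.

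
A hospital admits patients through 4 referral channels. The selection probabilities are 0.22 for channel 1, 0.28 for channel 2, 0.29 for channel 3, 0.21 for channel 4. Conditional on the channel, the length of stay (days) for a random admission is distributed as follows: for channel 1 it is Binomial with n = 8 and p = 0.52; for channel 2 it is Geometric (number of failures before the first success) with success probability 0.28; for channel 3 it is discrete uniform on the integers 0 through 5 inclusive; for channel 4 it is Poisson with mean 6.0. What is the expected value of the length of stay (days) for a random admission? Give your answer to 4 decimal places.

3.6202

Component means — 1: 4.16; 2: 2.57143; 3: 2.5; 4: 6.
E[X] = 0.22·4.16 + 0.28·2.57143 + 0.29·2.5 + 0.21·6 = 3.6202.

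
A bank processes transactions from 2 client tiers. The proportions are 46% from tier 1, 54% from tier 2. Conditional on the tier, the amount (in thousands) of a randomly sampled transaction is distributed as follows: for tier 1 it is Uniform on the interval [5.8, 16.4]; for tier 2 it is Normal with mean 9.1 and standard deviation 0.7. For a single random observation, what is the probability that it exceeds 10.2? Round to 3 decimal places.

Conditional on each tier, P(X > 10.2): 1: 0.584906; 2: 0.0580416.
By total probability, P(X > 10.2) = 0.46·0.584906 + 0.54·0.0580416 = 0.300399.

0.300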